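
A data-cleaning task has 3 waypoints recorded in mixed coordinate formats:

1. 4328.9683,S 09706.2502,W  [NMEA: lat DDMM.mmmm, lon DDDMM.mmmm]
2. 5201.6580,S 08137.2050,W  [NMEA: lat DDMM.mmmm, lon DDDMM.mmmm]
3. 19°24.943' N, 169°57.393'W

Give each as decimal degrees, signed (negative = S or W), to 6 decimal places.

Point 1:
  Lat: degrees = first 2 digits = 43, minutes = 28.9683; 43 + 28.9683/60 = 43.4828050
  S ⇒ negate
  Longitude: split at 3 digits → 097° and 6.2502′; 97 + 6.2502/60 = 97.1041700
  hemisphere W, so the sign is −
Point 2:
  Lat: degrees = first 2 digits = 52, minutes = 1.658; 52 + 1.658/60 = 52.0276333
  S ⇒ negate
  λ: split at 3 digits → 081° and 37.205′; 81 + 37.205/60 = 81.6200833
  W → negative
Point 3:
  φ: 19 + 24.943/60 = 19.4157167
  N → positive
  Lon: 169 + 57.393/60 = 169.9565500
  W ⇒ negate

1. -43.482805, -97.104170
2. -52.027633, -81.620083
3. 19.415717, -169.956550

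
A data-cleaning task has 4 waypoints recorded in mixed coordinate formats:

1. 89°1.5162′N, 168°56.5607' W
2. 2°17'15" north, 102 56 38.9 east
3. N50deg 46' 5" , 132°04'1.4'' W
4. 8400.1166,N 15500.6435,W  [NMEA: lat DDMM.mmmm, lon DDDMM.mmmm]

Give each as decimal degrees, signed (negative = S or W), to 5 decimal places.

1. 89.02527, -168.94268
2. 2.28750, 102.94414
3. 50.76806, -132.06706
4. 84.00194, -155.01073

Point 1:
  Lat: 1.5162′ = 0.025270°; total 89.025270
  N → positive
  λ: 56.5607′ = 0.942678°; total 168.942678
  hemisphere W, so the sign is −
Point 2:
  Lat: 17′ + 15″ = 17.25000′; 2 + 17.25000/60 = 2.287500
  N → positive
  λ: 56′ + 38.9″ = 56.64833′; 102 + 56.64833/60 = 102.944139
  E ⇒ keep positive
Point 3:
  φ: 46′ + 5″ = 46.08333′; 50 + 46.08333/60 = 50.768056
  N → positive
  Lon: 4′ + 1.4″ = 4.02333′; 132 + 4.02333/60 = 132.067056
  W → negative
Point 4:
  φ: degrees = first 2 digits = 84, minutes = 0.1166; 84 + 0.1166/60 = 84.001943
  N ⇒ keep positive
  λ: split at 3 digits → 155° and 0.6435′; 155 + 0.6435/60 = 155.010725
  W ⇒ negate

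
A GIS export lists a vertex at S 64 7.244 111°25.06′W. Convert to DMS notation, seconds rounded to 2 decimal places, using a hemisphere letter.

64°07′14.64″ S, 111°25′3.60″ W

Lat: fractional minutes 0.24400 × 60 = 14.6400″
Longitude: 25.06000′ → 25′ and 0.06000 × 60 = 3.6000″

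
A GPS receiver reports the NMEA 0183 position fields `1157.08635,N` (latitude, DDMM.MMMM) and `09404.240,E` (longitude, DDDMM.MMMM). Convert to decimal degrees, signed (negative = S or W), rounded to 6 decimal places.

11.951439, 94.070667

Lat: degrees = first 2 digits = 11, minutes = 57.08635; 11 + 57.08635/60 = 11.9514392
N ⇒ keep positive
λ: degrees = first 3 digits = 94, minutes = 4.24; 94 + 4.24/60 = 94.0706667
E ⇒ keep positive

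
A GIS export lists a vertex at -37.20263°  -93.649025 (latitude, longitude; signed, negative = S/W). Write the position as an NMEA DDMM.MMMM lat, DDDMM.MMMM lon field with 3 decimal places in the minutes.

Latitude is negative → S; |value| = 37.202630
φ: minutes = (37.202630 − 37) × 60 = 12.15780
Longitude is negative → W; |value| = 93.649025
Longitude: minutes = (93.649025 − 93) × 60 = 38.94150

3712.158,S / 09338.942,W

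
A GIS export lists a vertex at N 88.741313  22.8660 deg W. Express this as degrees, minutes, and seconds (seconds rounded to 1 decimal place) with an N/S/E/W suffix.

φ: whole degrees 88; 44.47878′ → 44′ and 28.727″
λ: whole degrees 22; 51.96000′ → 51′ and 57.600″

88°44′28.7″ N, 22°51′57.6″ W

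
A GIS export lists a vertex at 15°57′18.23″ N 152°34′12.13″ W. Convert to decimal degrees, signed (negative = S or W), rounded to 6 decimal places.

φ: 57′ + 18.23″ = 57.30383′; 15 + 57.30383/60 = 15.9550639
N → positive
λ: 152 + 34/60 + 12.13/3600 = 152.5700361
W ⇒ negate

15.955064, -152.570036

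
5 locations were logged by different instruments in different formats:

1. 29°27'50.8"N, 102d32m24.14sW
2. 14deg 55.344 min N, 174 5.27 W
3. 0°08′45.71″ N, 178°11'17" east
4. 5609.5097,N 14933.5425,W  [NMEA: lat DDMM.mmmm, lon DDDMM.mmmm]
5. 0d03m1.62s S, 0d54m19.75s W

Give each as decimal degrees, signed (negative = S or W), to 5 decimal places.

Point 1:
  Latitude: 29 + 27/60 + 50.8/3600 = 29.464111
  N → positive
  λ: 102° + 32/60 + 24.14/3600 = 102 + 0.533333 + 0.006706 = 102.540039
  hemisphere W, so the sign is −
Point 2:
  φ: 14 + 55.344/60 = 14.922400
  N ⇒ keep positive
  λ: 174 + 5.27/60 = 174.087833
  hemisphere W, so the sign is −
Point 3:
  Latitude: 8′ + 45.71″ = 8.76183′; 0 + 8.76183/60 = 0.146031
  N ⇒ keep positive
  Lon: 178 + 11/60 + 17/3600 = 178.188056
  E → positive
Point 4:
  Latitude: split at 2 digits → 56° and 9.5097′; 56 + 9.5097/60 = 56.158495
  N ⇒ keep positive
  Lon: degrees = first 3 digits = 149, minutes = 33.5425; 149 + 33.5425/60 = 149.559042
  W → negative
Point 5:
  φ: 0 + 3/60 + 1.62/3600 = 0.050450
  S ⇒ negate
  Lon: 0° + 54/60 + 19.75/3600 = 0 + 0.900000 + 0.005486 = 0.905486
  hemisphere W, so the sign is −

1. 29.46411, -102.54004
2. 14.92240, -174.08783
3. 0.14603, 178.18806
4. 56.15850, -149.55904
5. -0.05045, -0.90549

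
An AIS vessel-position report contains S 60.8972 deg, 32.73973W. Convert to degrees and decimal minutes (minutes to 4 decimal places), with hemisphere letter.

Latitude: fractional part 0.897200 → 53.832000 minutes
Longitude: minutes = (32.739730 − 32) × 60 = 44.383800

60° 53.8320′ S, 32° 44.3838′ W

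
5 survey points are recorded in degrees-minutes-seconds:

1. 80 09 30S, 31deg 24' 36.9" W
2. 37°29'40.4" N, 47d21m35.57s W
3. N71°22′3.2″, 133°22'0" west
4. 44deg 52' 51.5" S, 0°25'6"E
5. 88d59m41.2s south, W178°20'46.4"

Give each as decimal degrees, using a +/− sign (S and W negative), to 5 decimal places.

1. -80.15833, -31.41025
2. 37.49456, -47.35988
3. 71.36756, -133.36667
4. -44.88097, 0.41833
5. -88.99478, -178.34622

Point 1:
  Lat: 80° + 9/60 + 30/3600 = 80 + 0.150000 + 0.008333 = 80.158333
  hemisphere S, so the sign is −
  Lon: 31 + 24/60 + 36.9/3600 = 31.410250
  hemisphere W, so the sign is −
Point 2:
  Latitude: 29′ + 40.4″ = 29.67333′; 37 + 29.67333/60 = 37.494556
  N ⇒ keep positive
  Longitude: 47° + 21/60 + 35.57/3600 = 47 + 0.350000 + 0.009881 = 47.359881
  W → negative
Point 3:
  φ: 71° + 22/60 + 3.2/3600 = 71 + 0.366667 + 0.000889 = 71.367556
  N ⇒ keep positive
  λ: 22′ + 0″ = 22.00000′; 133 + 22.00000/60 = 133.366667
  hemisphere W, so the sign is −
Point 4:
  Lat: 44 + 52/60 + 51.5/3600 = 44.880972
  S → negative
  Lon: 0° + 25/60 + 6/3600 = 0 + 0.416667 + 0.001667 = 0.418333
  E → positive
Point 5:
  Lat: 88° + 59/60 + 41.2/3600 = 88 + 0.983333 + 0.011444 = 88.994778
  hemisphere S, so the sign is −
  Longitude: 178° + 20/60 + 46.4/3600 = 178 + 0.333333 + 0.012889 = 178.346222
  hemisphere W, so the sign is −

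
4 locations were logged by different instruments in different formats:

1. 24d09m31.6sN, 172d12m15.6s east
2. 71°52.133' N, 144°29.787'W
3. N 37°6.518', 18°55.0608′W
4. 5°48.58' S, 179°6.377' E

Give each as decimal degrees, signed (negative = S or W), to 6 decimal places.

1. 24.158778, 172.204333
2. 71.868883, -144.496450
3. 37.108633, -18.917680
4. -5.809667, 179.106283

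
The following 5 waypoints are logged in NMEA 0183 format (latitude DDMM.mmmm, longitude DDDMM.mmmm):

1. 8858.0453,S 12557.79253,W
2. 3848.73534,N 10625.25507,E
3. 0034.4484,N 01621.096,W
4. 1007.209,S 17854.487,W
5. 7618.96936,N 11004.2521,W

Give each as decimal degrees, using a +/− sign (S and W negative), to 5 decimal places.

1. -88.96742, -125.96321
2. 38.81226, 106.42092
3. 0.57414, -16.35160
4. -10.12015, -178.90812
5. 76.31616, -110.07087

Point 1:
  Latitude: split at 2 digits → 88° and 58.0453′; 88 + 58.0453/60 = 88.967422
  S ⇒ negate
  Lon: split at 3 digits → 125° and 57.79253′; 125 + 57.79253/60 = 125.963209
  W → negative
Point 2:
  φ: degrees = first 2 digits = 38, minutes = 48.73534; 38 + 48.73534/60 = 38.812256
  N ⇒ keep positive
  λ: degrees = first 3 digits = 106, minutes = 25.25507; 106 + 25.25507/60 = 106.420918
  E → positive
Point 3:
  Lat: degrees = first 2 digits = 0, minutes = 34.4484; 0 + 34.4484/60 = 0.574140
  N ⇒ keep positive
  Longitude: degrees = first 3 digits = 16, minutes = 21.096; 16 + 21.096/60 = 16.351600
  W ⇒ negate
Point 4:
  Latitude: degrees = first 2 digits = 10, minutes = 7.209; 10 + 7.209/60 = 10.120150
  S → negative
  Longitude: degrees = first 3 digits = 178, minutes = 54.487; 178 + 54.487/60 = 178.908117
  W ⇒ negate
Point 5:
  φ: degrees = first 2 digits = 76, minutes = 18.96936; 76 + 18.96936/60 = 76.316156
  N → positive
  Longitude: degrees = first 3 digits = 110, minutes = 4.2521; 110 + 4.2521/60 = 110.070868
  W ⇒ negate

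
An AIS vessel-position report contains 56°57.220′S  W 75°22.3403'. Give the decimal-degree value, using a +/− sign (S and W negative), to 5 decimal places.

Latitude: 57.22′ = 0.953667°; total 56.953667
hemisphere S, so the sign is −
Lon: 75 + 22.3403/60 = 75.372338
hemisphere W, so the sign is −

-56.95367, -75.37234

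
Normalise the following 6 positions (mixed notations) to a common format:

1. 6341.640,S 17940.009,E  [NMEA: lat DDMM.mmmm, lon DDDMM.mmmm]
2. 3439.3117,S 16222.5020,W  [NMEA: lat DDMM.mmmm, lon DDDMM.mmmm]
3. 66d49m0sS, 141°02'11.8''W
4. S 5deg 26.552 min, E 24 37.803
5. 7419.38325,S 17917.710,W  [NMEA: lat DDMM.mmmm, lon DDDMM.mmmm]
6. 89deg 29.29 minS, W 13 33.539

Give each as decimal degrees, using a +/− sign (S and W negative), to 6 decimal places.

1. -63.694000, 179.666817
2. -34.655195, -162.375033
3. -66.816667, -141.036611
4. -5.442533, 24.630050
5. -74.323054, -179.295167
6. -89.488167, -13.558983

Point 1:
  Latitude: degrees = first 2 digits = 63, minutes = 41.64; 63 + 41.64/60 = 63.6940000
  S → negative
  Lon: degrees = first 3 digits = 179, minutes = 40.009; 179 + 40.009/60 = 179.6668167
  E ⇒ keep positive
Point 2:
  φ: degrees = first 2 digits = 34, minutes = 39.3117; 34 + 39.3117/60 = 34.6551950
  hemisphere S, so the sign is −
  Lon: degrees = first 3 digits = 162, minutes = 22.502; 162 + 22.502/60 = 162.3750333
  W ⇒ negate
Point 3:
  Lat: 66° + 49/60 + 0/3600 = 66 + 0.816667 + 0.000000 = 66.8166667
  hemisphere S, so the sign is −
  Lon: 141° + 2/60 + 11.8/3600 = 141 + 0.033333 + 0.003278 = 141.0366111
  W → negative
Point 4:
  Lat: 5 + 26.552/60 = 5.4425333
  hemisphere S, so the sign is −
  λ: 24 + 37.803/60 = 24.6300500
  E ⇒ keep positive
Point 5:
  Latitude: degrees = first 2 digits = 74, minutes = 19.38325; 74 + 19.38325/60 = 74.3230542
  hemisphere S, so the sign is −
  λ: split at 3 digits → 179° and 17.71′; 179 + 17.71/60 = 179.2951667
  W → negative
Point 6:
  Latitude: 29.29′ = 0.488167°; total 89.4881667
  hemisphere S, so the sign is −
  Longitude: 33.539′ = 0.558983°; total 13.5589833
  W ⇒ negate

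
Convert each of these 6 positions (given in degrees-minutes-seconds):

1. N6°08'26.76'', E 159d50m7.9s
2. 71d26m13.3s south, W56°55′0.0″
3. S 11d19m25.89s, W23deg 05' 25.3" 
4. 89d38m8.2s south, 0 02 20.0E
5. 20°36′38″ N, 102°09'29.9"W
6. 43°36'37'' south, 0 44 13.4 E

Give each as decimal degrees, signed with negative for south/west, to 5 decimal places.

1. 6.14077, 159.83553
2. -71.43703, -56.91667
3. -11.32386, -23.09036
4. -89.63561, 0.03889
5. 20.61056, -102.15831
6. -43.61028, 0.73706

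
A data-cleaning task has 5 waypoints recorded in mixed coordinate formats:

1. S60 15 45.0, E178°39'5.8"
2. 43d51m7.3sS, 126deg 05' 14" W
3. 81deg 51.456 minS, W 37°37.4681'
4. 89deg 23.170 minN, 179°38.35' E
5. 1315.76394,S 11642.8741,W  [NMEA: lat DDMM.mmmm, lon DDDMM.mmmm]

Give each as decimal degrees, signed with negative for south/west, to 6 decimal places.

1. -60.262500, 178.651611
2. -43.852028, -126.087222
3. -81.857600, -37.624468
4. 89.386167, 179.639167
5. -13.262732, -116.714568

Point 1:
  φ: 60 + 15/60 + 45/3600 = 60.2625000
  S → negative
  λ: 39′ + 5.8″ = 39.09667′; 178 + 39.09667/60 = 178.6516111
  E → positive
Point 2:
  Lat: 43° + 51/60 + 7.3/3600 = 43 + 0.850000 + 0.002028 = 43.8520278
  S ⇒ negate
  Lon: 126 + 5/60 + 14/3600 = 126.0872222
  W ⇒ negate
Point 3:
  Lat: 81 + 51.456/60 = 81.8576000
  hemisphere S, so the sign is −
  Longitude: 37.4681′ = 0.624468°; total 37.6244683
  W → negative
Point 4:
  Lat: 23.17′ = 0.386167°; total 89.3861667
  N ⇒ keep positive
  Lon: 38.35′ = 0.639167°; total 179.6391667
  E → positive
Point 5:
  Latitude: split at 2 digits → 13° and 15.76394′; 13 + 15.76394/60 = 13.2627323
  S ⇒ negate
  Longitude: split at 3 digits → 116° and 42.8741′; 116 + 42.8741/60 = 116.7145683
  W → negative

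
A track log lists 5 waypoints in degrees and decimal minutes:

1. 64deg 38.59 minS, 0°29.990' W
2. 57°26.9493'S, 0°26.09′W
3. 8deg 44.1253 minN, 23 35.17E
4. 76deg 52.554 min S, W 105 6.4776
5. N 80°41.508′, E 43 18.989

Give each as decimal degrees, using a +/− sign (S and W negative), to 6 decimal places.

1. -64.643167, -0.499833
2. -57.449155, -0.434833
3. 8.735422, 23.586167
4. -76.875900, -105.107960
5. 80.691800, 43.316483

Point 1:
  φ: 38.59′ = 0.643167°; total 64.6431667
  S ⇒ negate
  Longitude: 29.99′ = 0.499833°; total 0.4998333
  W ⇒ negate
Point 2:
  Latitude: 26.9493′ = 0.449155°; total 57.4491550
  S → negative
  Lon: 0 + 26.09/60 = 0.4348333
  W ⇒ negate
Point 3:
  φ: 44.1253′ = 0.735422°; total 8.7354217
  N → positive
  Lon: 35.17′ = 0.586167°; total 23.5861667
  E ⇒ keep positive
Point 4:
  Latitude: 52.554′ = 0.875900°; total 76.8759000
  hemisphere S, so the sign is −
  λ: 6.4776′ = 0.107960°; total 105.1079600
  hemisphere W, so the sign is −
Point 5:
  φ: 41.508′ = 0.691800°; total 80.6918000
  N ⇒ keep positive
  Lon: 18.989′ = 0.316483°; total 43.3164833
  E ⇒ keep positive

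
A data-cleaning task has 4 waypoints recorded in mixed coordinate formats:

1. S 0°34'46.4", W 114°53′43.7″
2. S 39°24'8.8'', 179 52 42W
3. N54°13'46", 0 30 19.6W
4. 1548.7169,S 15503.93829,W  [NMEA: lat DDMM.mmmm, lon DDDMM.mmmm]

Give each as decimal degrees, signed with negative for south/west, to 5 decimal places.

1. -0.57956, -114.89547
2. -39.40244, -179.87833
3. 54.22944, -0.50544
4. -15.81195, -155.06564

Point 1:
  Lat: 34′ + 46.4″ = 34.77333′; 0 + 34.77333/60 = 0.579556
  S → negative
  Lon: 53′ + 43.7″ = 53.72833′; 114 + 53.72833/60 = 114.895472
  hemisphere W, so the sign is −
Point 2:
  Latitude: 39 + 24/60 + 8.8/3600 = 39.402444
  hemisphere S, so the sign is −
  λ: 179 + 52/60 + 42/3600 = 179.878333
  W → negative
Point 3:
  Latitude: 54 + 13/60 + 46/3600 = 54.229444
  N ⇒ keep positive
  λ: 0 + 30/60 + 19.6/3600 = 0.505444
  W → negative
Point 4:
  Lat: split at 2 digits → 15° and 48.7169′; 15 + 48.7169/60 = 15.811948
  S → negative
  λ: degrees = first 3 digits = 155, minutes = 3.93829; 155 + 3.93829/60 = 155.065638
  W ⇒ negate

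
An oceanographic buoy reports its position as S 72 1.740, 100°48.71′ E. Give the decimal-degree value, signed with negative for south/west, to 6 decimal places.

-72.029000, 100.811833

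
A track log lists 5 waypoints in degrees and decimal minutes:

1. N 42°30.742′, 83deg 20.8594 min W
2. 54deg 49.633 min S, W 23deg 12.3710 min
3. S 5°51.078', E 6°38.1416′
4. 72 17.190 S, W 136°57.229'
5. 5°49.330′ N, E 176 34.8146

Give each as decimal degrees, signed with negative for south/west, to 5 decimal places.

1. 42.51237, -83.34766
2. -54.82722, -23.20618
3. -5.85130, 6.63569
4. -72.28650, -136.95382
5. 5.82217, 176.58024

Point 1:
  φ: 30.742′ = 0.512367°; total 42.512367
  N ⇒ keep positive
  λ: 83 + 20.8594/60 = 83.347657
  W ⇒ negate
Point 2:
  Lat: 54 + 49.633/60 = 54.827217
  S → negative
  Longitude: 23 + 12.371/60 = 23.206183
  W → negative
Point 3:
  φ: 51.078′ = 0.851300°; total 5.851300
  hemisphere S, so the sign is −
  Longitude: 38.1416′ = 0.635693°; total 6.635693
  E → positive
Point 4:
  Lat: 72 + 17.19/60 = 72.286500
  hemisphere S, so the sign is −
  λ: 57.229′ = 0.953817°; total 136.953817
  W ⇒ negate
Point 5:
  φ: 49.33′ = 0.822167°; total 5.822167
  N → positive
  Longitude: 34.8146′ = 0.580243°; total 176.580243
  E → positive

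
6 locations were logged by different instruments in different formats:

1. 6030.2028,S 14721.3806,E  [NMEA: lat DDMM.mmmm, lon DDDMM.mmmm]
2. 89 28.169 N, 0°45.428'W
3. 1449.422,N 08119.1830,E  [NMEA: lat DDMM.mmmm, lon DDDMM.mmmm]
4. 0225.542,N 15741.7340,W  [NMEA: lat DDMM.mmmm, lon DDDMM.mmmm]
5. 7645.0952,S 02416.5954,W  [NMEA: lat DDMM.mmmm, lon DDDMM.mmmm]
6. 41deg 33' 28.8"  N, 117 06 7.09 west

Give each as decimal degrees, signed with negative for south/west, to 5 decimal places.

Point 1:
  Lat: split at 2 digits → 60° and 30.2028′; 60 + 30.2028/60 = 60.503380
  S ⇒ negate
  λ: degrees = first 3 digits = 147, minutes = 21.3806; 147 + 21.3806/60 = 147.356343
  E → positive
Point 2:
  Latitude: 28.169′ = 0.469483°; total 89.469483
  N ⇒ keep positive
  Longitude: 45.428′ = 0.757133°; total 0.757133
  W → negative
Point 3:
  φ: degrees = first 2 digits = 14, minutes = 49.422; 14 + 49.422/60 = 14.823700
  N ⇒ keep positive
  Lon: degrees = first 3 digits = 81, minutes = 19.183; 81 + 19.183/60 = 81.319717
  E ⇒ keep positive
Point 4:
  Lat: degrees = first 2 digits = 2, minutes = 25.542; 2 + 25.542/60 = 2.425700
  N ⇒ keep positive
  λ: degrees = first 3 digits = 157, minutes = 41.734; 157 + 41.734/60 = 157.695567
  hemisphere W, so the sign is −
Point 5:
  Latitude: split at 2 digits → 76° and 45.0952′; 76 + 45.0952/60 = 76.751587
  S ⇒ negate
  λ: degrees = first 3 digits = 24, minutes = 16.5954; 24 + 16.5954/60 = 24.276590
  W ⇒ negate
Point 6:
  Lat: 41 + 33/60 + 28.8/3600 = 41.558000
  N ⇒ keep positive
  Lon: 117° + 6/60 + 7.09/3600 = 117 + 0.100000 + 0.001969 = 117.101969
  W → negative

1. -60.50338, 147.35634
2. 89.46948, -0.75713
3. 14.82370, 81.31972
4. 2.42570, -157.69557
5. -76.75159, -24.27659
6. 41.55800, -117.10197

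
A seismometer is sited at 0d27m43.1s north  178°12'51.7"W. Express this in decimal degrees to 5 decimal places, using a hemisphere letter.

0.46197° N, 178.21436° W

Latitude: 0 + 27/60 + 43.1/3600 = 0.461972
Longitude: 12′ + 51.7″ = 12.86167′; 178 + 12.86167/60 = 178.214361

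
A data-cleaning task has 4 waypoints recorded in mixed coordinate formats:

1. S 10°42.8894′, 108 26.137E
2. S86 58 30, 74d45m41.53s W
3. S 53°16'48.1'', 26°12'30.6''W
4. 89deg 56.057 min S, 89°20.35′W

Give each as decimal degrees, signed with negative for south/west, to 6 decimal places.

1. -10.714823, 108.435617
2. -86.975000, -74.761536
3. -53.280028, -26.208500
4. -89.934283, -89.339167

Point 1:
  Latitude: 10 + 42.8894/60 = 10.7148233
  hemisphere S, so the sign is −
  Lon: 26.137′ = 0.435617°; total 108.4356167
  E → positive
Point 2:
  Lat: 86° + 58/60 + 30/3600 = 86 + 0.966667 + 0.008333 = 86.9750000
  S → negative
  Longitude: 74 + 45/60 + 41.53/3600 = 74.7615361
  hemisphere W, so the sign is −
Point 3:
  Lat: 16′ + 48.1″ = 16.80167′; 53 + 16.80167/60 = 53.2800278
  S ⇒ negate
  Longitude: 12′ + 30.6″ = 12.51000′; 26 + 12.51000/60 = 26.2085000
  W → negative
Point 4:
  Lat: 56.057′ = 0.934283°; total 89.9342833
  S ⇒ negate
  λ: 89 + 20.35/60 = 89.3391667
  W ⇒ negate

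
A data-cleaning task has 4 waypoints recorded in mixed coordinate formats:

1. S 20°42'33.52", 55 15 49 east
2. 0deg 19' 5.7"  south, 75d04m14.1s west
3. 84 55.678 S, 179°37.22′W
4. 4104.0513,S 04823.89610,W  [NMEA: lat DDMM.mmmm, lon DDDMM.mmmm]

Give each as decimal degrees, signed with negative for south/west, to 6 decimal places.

1. -20.709311, 55.263611
2. -0.318250, -75.070583
3. -84.927967, -179.620333
4. -41.067522, -48.398268

Point 1:
  Latitude: 20° + 42/60 + 33.52/3600 = 20 + 0.700000 + 0.009311 = 20.7093111
  S → negative
  λ: 55 + 15/60 + 49/3600 = 55.2636111
  E → positive
Point 2:
  Lat: 19′ + 5.7″ = 19.09500′; 0 + 19.09500/60 = 0.3182500
  S → negative
  Lon: 75° + 4/60 + 14.1/3600 = 75 + 0.066667 + 0.003917 = 75.0705833
  W → negative
Point 3:
  Lat: 55.678′ = 0.927967°; total 84.9279667
  S → negative
  Longitude: 179 + 37.22/60 = 179.6203333
  hemisphere W, so the sign is −
Point 4:
  Latitude: degrees = first 2 digits = 41, minutes = 4.0513; 41 + 4.0513/60 = 41.0675217
  S ⇒ negate
  Longitude: degrees = first 3 digits = 48, minutes = 23.8961; 48 + 23.8961/60 = 48.3982683
  W → negative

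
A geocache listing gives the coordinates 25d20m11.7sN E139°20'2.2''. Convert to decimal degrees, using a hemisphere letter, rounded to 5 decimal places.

25.33658° N, 139.33394° E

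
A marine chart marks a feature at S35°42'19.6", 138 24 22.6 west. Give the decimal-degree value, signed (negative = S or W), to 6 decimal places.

-35.705444, -138.406278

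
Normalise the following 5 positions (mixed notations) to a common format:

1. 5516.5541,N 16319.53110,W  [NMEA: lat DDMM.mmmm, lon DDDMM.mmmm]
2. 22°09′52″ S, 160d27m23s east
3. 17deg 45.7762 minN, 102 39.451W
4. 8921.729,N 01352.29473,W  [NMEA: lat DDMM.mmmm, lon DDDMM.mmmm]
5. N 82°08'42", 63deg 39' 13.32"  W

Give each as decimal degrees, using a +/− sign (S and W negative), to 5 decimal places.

1. 55.27590, -163.32552
2. -22.16444, 160.45639
3. 17.76294, -102.65752
4. 89.36215, -13.87158
5. 82.14500, -63.65370

Point 1:
  φ: split at 2 digits → 55° and 16.5541′; 55 + 16.5541/60 = 55.275902
  N → positive
  Longitude: degrees = first 3 digits = 163, minutes = 19.5311; 163 + 19.5311/60 = 163.325518
  W ⇒ negate
Point 2:
  Latitude: 22° + 9/60 + 52/3600 = 22 + 0.150000 + 0.014444 = 22.164444
  S ⇒ negate
  Lon: 160 + 27/60 + 23/3600 = 160.456389
  E ⇒ keep positive
Point 3:
  Latitude: 45.7762′ = 0.762937°; total 17.762937
  N ⇒ keep positive
  Longitude: 39.451′ = 0.657517°; total 102.657517
  W ⇒ negate
Point 4:
  φ: degrees = first 2 digits = 89, minutes = 21.729; 89 + 21.729/60 = 89.362150
  N → positive
  Longitude: split at 3 digits → 013° and 52.29473′; 13 + 52.29473/60 = 13.871579
  hemisphere W, so the sign is −
Point 5:
  φ: 82° + 8/60 + 42/3600 = 82 + 0.133333 + 0.011667 = 82.145000
  N ⇒ keep positive
  Lon: 63 + 39/60 + 13.32/3600 = 63.653700
  W ⇒ negate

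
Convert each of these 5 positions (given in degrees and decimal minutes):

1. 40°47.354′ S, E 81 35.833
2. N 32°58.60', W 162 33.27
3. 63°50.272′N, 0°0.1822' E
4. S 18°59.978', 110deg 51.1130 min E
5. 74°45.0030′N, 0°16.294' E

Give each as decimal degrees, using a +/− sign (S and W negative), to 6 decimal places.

1. -40.789233, 81.597217
2. 32.976667, -162.554500
3. 63.837867, 0.003037
4. -18.999633, 110.851883
5. 74.750050, 0.271567

Point 1:
  Lat: 40 + 47.354/60 = 40.7892333
  S → negative
  λ: 35.833′ = 0.597217°; total 81.5972167
  E → positive
Point 2:
  Lat: 58.6′ = 0.976667°; total 32.9766667
  N ⇒ keep positive
  Longitude: 162 + 33.27/60 = 162.5545000
  W ⇒ negate
Point 3:
  Latitude: 63 + 50.272/60 = 63.8378667
  N ⇒ keep positive
  Longitude: 0.1822′ = 0.003037°; total 0.0030367
  E ⇒ keep positive
Point 4:
  Latitude: 18 + 59.978/60 = 18.9996333
  S ⇒ negate
  Longitude: 110 + 51.113/60 = 110.8518833
  E ⇒ keep positive
Point 5:
  Lat: 74 + 45.003/60 = 74.7500500
  N ⇒ keep positive
  Lon: 16.294′ = 0.271567°; total 0.2715667
  E ⇒ keep positive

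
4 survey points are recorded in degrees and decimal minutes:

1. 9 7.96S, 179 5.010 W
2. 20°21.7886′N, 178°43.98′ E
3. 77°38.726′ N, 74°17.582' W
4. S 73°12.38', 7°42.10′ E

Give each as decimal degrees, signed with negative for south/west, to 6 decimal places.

1. -9.132667, -179.083500
2. 20.363143, 178.733000
3. 77.645433, -74.293033
4. -73.206333, 7.701667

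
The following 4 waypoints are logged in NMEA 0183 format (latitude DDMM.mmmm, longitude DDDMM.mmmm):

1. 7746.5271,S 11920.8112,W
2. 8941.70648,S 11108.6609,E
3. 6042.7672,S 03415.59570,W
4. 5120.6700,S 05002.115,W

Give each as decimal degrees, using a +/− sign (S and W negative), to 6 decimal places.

1. -77.775452, -119.346853
2. -89.695108, 111.144348
3. -60.712787, -34.259928
4. -51.344500, -50.035250

Point 1:
  Latitude: degrees = first 2 digits = 77, minutes = 46.5271; 77 + 46.5271/60 = 77.7754517
  hemisphere S, so the sign is −
  λ: degrees = first 3 digits = 119, minutes = 20.8112; 119 + 20.8112/60 = 119.3468533
  W ⇒ negate
Point 2:
  φ: degrees = first 2 digits = 89, minutes = 41.70648; 89 + 41.70648/60 = 89.6951080
  S → negative
  Longitude: degrees = first 3 digits = 111, minutes = 8.6609; 111 + 8.6609/60 = 111.1443483
  E → positive
Point 3:
  Latitude: split at 2 digits → 60° and 42.7672′; 60 + 42.7672/60 = 60.7127867
  hemisphere S, so the sign is −
  λ: split at 3 digits → 034° and 15.5957′; 34 + 15.5957/60 = 34.2599283
  hemisphere W, so the sign is −
Point 4:
  φ: degrees = first 2 digits = 51, minutes = 20.67; 51 + 20.67/60 = 51.3445000
  S ⇒ negate
  Longitude: split at 3 digits → 050° and 2.115′; 50 + 2.115/60 = 50.0352500
  hemisphere W, so the sign is −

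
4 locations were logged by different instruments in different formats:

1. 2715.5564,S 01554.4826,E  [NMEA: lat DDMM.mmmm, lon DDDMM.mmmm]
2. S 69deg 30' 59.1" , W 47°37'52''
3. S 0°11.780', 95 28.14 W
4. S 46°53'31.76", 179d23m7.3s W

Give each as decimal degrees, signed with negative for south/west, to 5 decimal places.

1. -27.25927, 15.90804
2. -69.51642, -47.63111
3. -0.19633, -95.46900
4. -46.89216, -179.38536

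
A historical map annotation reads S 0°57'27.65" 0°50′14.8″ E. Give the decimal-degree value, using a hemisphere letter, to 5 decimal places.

0.95768° S, 0.83744° E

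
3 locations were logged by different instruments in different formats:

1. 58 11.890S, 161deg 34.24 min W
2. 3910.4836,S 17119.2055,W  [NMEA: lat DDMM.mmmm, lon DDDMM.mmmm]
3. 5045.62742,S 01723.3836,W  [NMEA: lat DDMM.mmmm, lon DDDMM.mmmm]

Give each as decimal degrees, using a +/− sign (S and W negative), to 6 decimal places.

Point 1:
  Lat: 11.89′ = 0.198167°; total 58.1981667
  S ⇒ negate
  Lon: 34.24′ = 0.570667°; total 161.5706667
  hemisphere W, so the sign is −
Point 2:
  φ: degrees = first 2 digits = 39, minutes = 10.4836; 39 + 10.4836/60 = 39.1747267
  hemisphere S, so the sign is −
  λ: degrees = first 3 digits = 171, minutes = 19.2055; 171 + 19.2055/60 = 171.3200917
  hemisphere W, so the sign is −
Point 3:
  Latitude: split at 2 digits → 50° and 45.62742′; 50 + 45.62742/60 = 50.7604570
  S → negative
  Longitude: degrees = first 3 digits = 17, minutes = 23.3836; 17 + 23.3836/60 = 17.3897267
  W ⇒ negate

1. -58.198167, -161.570667
2. -39.174727, -171.320092
3. -50.760457, -17.389727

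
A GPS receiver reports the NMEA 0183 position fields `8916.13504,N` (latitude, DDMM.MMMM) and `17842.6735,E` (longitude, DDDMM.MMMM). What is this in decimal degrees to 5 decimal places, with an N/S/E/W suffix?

89.26892° N, 178.71123° E

Latitude: split at 2 digits → 89° and 16.13504′; 89 + 16.13504/60 = 89.268917
Longitude: split at 3 digits → 178° and 42.6735′; 178 + 42.6735/60 = 178.711225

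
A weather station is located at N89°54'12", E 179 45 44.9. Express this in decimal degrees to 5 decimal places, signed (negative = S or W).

89.90333, 179.76247

Lat: 89° + 54/60 + 12/3600 = 89 + 0.900000 + 0.003333 = 89.903333
N ⇒ keep positive
Longitude: 45′ + 44.9″ = 45.74833′; 179 + 45.74833/60 = 179.762472
E → positive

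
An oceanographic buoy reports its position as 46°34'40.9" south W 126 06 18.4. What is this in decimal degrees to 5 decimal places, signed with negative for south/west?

-46.57803, -126.10511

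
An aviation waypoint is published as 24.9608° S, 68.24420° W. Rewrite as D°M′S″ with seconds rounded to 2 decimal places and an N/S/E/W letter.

24°57′38.88″ S, 68°14′39.12″ W

Latitude: 0.960800° → 57.64800′; 0.64800 × 60 = 38.8800″
Longitude: 0.244200 × 60 = 14.65200′ → 14′, remainder × 60 = 39.1200″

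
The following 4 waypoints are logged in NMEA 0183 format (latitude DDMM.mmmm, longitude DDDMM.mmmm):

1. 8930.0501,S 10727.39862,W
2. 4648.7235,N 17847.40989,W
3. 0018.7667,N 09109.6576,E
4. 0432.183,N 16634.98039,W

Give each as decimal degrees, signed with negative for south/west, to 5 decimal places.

1. -89.50084, -107.45664
2. 46.81206, -178.79016
3. 0.31278, 91.16096
4. 4.53638, -166.58301

Point 1:
  φ: split at 2 digits → 89° and 30.0501′; 89 + 30.0501/60 = 89.500835
  S → negative
  Longitude: degrees = first 3 digits = 107, minutes = 27.39862; 107 + 27.39862/60 = 107.456644
  W → negative
Point 2:
  Latitude: degrees = first 2 digits = 46, minutes = 48.7235; 46 + 48.7235/60 = 46.812058
  N → positive
  Longitude: degrees = first 3 digits = 178, minutes = 47.40989; 178 + 47.40989/60 = 178.790165
  hemisphere W, so the sign is −
Point 3:
  Latitude: split at 2 digits → 00° and 18.7667′; 0 + 18.7667/60 = 0.312778
  N ⇒ keep positive
  λ: degrees = first 3 digits = 91, minutes = 9.6576; 91 + 9.6576/60 = 91.160960
  E ⇒ keep positive
Point 4:
  φ: split at 2 digits → 04° and 32.183′; 4 + 32.183/60 = 4.536383
  N ⇒ keep positive
  Lon: split at 3 digits → 166° and 34.98039′; 166 + 34.98039/60 = 166.583007
  W ⇒ negate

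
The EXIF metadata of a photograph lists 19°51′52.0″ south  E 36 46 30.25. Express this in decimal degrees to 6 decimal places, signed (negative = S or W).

Lat: 19 + 51/60 + 52/3600 = 19.8644444
hemisphere S, so the sign is −
λ: 36° + 46/60 + 30.25/3600 = 36 + 0.766667 + 0.008403 = 36.7750694
E ⇒ keep positive

-19.864444, 36.775069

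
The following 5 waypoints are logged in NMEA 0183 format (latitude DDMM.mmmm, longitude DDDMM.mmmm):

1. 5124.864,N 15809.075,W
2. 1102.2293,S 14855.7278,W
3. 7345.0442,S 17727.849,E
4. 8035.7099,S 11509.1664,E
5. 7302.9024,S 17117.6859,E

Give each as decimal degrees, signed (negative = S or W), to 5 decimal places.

1. 51.41440, -158.15125
2. -11.03716, -148.92880
3. -73.75074, 177.46415
4. -80.59517, 115.15277
5. -73.04837, 171.29477

Point 1:
  Lat: degrees = first 2 digits = 51, minutes = 24.864; 51 + 24.864/60 = 51.414400
  N → positive
  Longitude: split at 3 digits → 158° and 9.075′; 158 + 9.075/60 = 158.151250
  hemisphere W, so the sign is −
Point 2:
  Lat: split at 2 digits → 11° and 2.2293′; 11 + 2.2293/60 = 11.037155
  hemisphere S, so the sign is −
  Lon: split at 3 digits → 148° and 55.7278′; 148 + 55.7278/60 = 148.928797
  hemisphere W, so the sign is −
Point 3:
  Latitude: degrees = first 2 digits = 73, minutes = 45.0442; 73 + 45.0442/60 = 73.750737
  S → negative
  Longitude: split at 3 digits → 177° and 27.849′; 177 + 27.849/60 = 177.464150
  E ⇒ keep positive
Point 4:
  Lat: degrees = first 2 digits = 80, minutes = 35.7099; 80 + 35.7099/60 = 80.595165
  hemisphere S, so the sign is −
  λ: split at 3 digits → 115° and 9.1664′; 115 + 9.1664/60 = 115.152773
  E → positive
Point 5:
  φ: split at 2 digits → 73° and 2.9024′; 73 + 2.9024/60 = 73.048373
  S → negative
  Longitude: degrees = first 3 digits = 171, minutes = 17.6859; 171 + 17.6859/60 = 171.294765
  E ⇒ keep positive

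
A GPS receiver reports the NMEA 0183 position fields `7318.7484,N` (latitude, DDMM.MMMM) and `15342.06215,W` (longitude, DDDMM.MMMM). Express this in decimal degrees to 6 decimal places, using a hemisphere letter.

73.312473° N, 153.701036° W

φ: degrees = first 2 digits = 73, minutes = 18.7484; 73 + 18.7484/60 = 73.3124733
λ: split at 3 digits → 153° and 42.06215′; 153 + 42.06215/60 = 153.7010358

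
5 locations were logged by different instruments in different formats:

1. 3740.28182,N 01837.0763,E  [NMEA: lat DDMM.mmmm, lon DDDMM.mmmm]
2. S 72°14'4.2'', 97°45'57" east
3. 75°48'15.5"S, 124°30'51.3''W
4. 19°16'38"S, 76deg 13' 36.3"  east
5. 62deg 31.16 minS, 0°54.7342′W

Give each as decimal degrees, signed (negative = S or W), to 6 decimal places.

Point 1:
  φ: split at 2 digits → 37° and 40.28182′; 37 + 40.28182/60 = 37.6713637
  N ⇒ keep positive
  λ: split at 3 digits → 018° and 37.0763′; 18 + 37.0763/60 = 18.6179383
  E → positive
Point 2:
  Lat: 14′ + 4.2″ = 14.07000′; 72 + 14.07000/60 = 72.2345000
  hemisphere S, so the sign is −
  λ: 97 + 45/60 + 57/3600 = 97.7658333
  E → positive
Point 3:
  Latitude: 48′ + 15.5″ = 48.25833′; 75 + 48.25833/60 = 75.8043056
  S → negative
  λ: 124 + 30/60 + 51.3/3600 = 124.5142500
  W → negative
Point 4:
  φ: 19° + 16/60 + 38/3600 = 19 + 0.266667 + 0.010556 = 19.2772222
  hemisphere S, so the sign is −
  Longitude: 76 + 13/60 + 36.3/3600 = 76.2267500
  E ⇒ keep positive
Point 5:
  Latitude: 31.16′ = 0.519333°; total 62.5193333
  hemisphere S, so the sign is −
  λ: 54.7342′ = 0.912237°; total 0.9122367
  hemisphere W, so the sign is −

1. 37.671364, 18.617938
2. -72.234500, 97.765833
3. -75.804306, -124.514250
4. -19.277222, 76.226750
5. -62.519333, -0.912237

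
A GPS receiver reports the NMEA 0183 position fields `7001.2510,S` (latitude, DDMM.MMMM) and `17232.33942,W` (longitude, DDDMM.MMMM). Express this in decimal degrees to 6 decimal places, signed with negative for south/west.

Latitude: degrees = first 2 digits = 70, minutes = 1.251; 70 + 1.251/60 = 70.0208500
hemisphere S, so the sign is −
Lon: split at 3 digits → 172° and 32.33942′; 172 + 32.33942/60 = 172.5389903
W → negative

-70.020850, -172.538990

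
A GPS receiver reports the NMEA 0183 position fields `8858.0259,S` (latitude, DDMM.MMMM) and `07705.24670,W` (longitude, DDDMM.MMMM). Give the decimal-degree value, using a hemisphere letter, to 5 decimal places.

φ: split at 2 digits → 88° and 58.0259′; 88 + 58.0259/60 = 88.967098
λ: degrees = first 3 digits = 77, minutes = 5.2467; 77 + 5.2467/60 = 77.087445

88.96710° S, 77.08745° W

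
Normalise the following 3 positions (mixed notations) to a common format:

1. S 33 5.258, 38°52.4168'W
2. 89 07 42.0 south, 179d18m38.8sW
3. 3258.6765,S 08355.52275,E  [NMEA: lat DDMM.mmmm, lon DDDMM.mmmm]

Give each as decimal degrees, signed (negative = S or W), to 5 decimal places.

Point 1:
  Lat: 5.258′ = 0.087633°; total 33.087633
  S → negative
  Longitude: 38 + 52.4168/60 = 38.873613
  W ⇒ negate
Point 2:
  Lat: 7′ + 42″ = 7.70000′; 89 + 7.70000/60 = 89.128333
  S → negative
  λ: 179° + 18/60 + 38.8/3600 = 179 + 0.300000 + 0.010778 = 179.310778
  W ⇒ negate
Point 3:
  φ: degrees = first 2 digits = 32, minutes = 58.6765; 32 + 58.6765/60 = 32.977942
  S → negative
  Longitude: degrees = first 3 digits = 83, minutes = 55.52275; 83 + 55.52275/60 = 83.925379
  E ⇒ keep positive

1. -33.08763, -38.87361
2. -89.12833, -179.31078
3. -32.97794, 83.92538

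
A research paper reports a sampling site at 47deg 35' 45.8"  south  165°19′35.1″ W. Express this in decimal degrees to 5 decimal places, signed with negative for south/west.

-47.59606, -165.32642

Latitude: 47 + 35/60 + 45.8/3600 = 47.596056
S → negative
λ: 165° + 19/60 + 35.1/3600 = 165 + 0.316667 + 0.009750 = 165.326417
W ⇒ negate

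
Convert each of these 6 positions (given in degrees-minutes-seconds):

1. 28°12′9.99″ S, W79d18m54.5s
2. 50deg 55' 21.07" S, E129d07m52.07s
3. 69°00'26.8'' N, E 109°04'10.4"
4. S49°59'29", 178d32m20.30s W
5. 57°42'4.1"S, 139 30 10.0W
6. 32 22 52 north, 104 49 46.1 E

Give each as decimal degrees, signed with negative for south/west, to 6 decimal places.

Point 1:
  φ: 12′ + 9.99″ = 12.16650′; 28 + 12.16650/60 = 28.2027750
  S ⇒ negate
  Lon: 79° + 18/60 + 54.5/3600 = 79 + 0.300000 + 0.015139 = 79.3151389
  hemisphere W, so the sign is −
Point 2:
  Latitude: 55′ + 21.07″ = 55.35117′; 50 + 55.35117/60 = 50.9225194
  hemisphere S, so the sign is −
  Longitude: 129° + 7/60 + 52.07/3600 = 129 + 0.116667 + 0.014464 = 129.1311306
  E ⇒ keep positive
Point 3:
  Latitude: 69° + 0/60 + 26.8/3600 = 69 + 0.000000 + 0.007444 = 69.0074444
  N → positive
  λ: 109 + 4/60 + 10.4/3600 = 109.0695556
  E → positive
Point 4:
  Lat: 59′ + 29″ = 59.48333′; 49 + 59.48333/60 = 49.9913889
  S ⇒ negate
  Longitude: 32′ + 20.3″ = 32.33833′; 178 + 32.33833/60 = 178.5389722
  hemisphere W, so the sign is −
Point 5:
  Lat: 57 + 42/60 + 4.1/3600 = 57.7011389
  hemisphere S, so the sign is −
  Lon: 139 + 30/60 + 10/3600 = 139.5027778
  W ⇒ negate
Point 6:
  Latitude: 32 + 22/60 + 52/3600 = 32.3811111
  N ⇒ keep positive
  λ: 104 + 49/60 + 46.1/3600 = 104.8294722
  E → positive

1. -28.202775, -79.315139
2. -50.922519, 129.131131
3. 69.007444, 109.069556
4. -49.991389, -178.538972
5. -57.701139, -139.502778
6. 32.381111, 104.829472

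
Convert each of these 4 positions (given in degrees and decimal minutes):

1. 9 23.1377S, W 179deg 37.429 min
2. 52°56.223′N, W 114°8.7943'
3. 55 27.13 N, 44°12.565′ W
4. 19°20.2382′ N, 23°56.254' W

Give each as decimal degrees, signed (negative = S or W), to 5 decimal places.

1. -9.38563, -179.62382
2. 52.93705, -114.14657
3. 55.45217, -44.20942
4. 19.33730, -23.93757

Point 1:
  Lat: 9 + 23.1377/60 = 9.385628
  hemisphere S, so the sign is −
  λ: 37.429′ = 0.623817°; total 179.623817
  hemisphere W, so the sign is −
Point 2:
  Lat: 52 + 56.223/60 = 52.937050
  N → positive
  Lon: 114 + 8.7943/60 = 114.146572
  W → negative
Point 3:
  Latitude: 27.13′ = 0.452167°; total 55.452167
  N → positive
  Lon: 12.565′ = 0.209417°; total 44.209417
  W ⇒ negate
Point 4:
  φ: 19 + 20.2382/60 = 19.337303
  N → positive
  Lon: 56.254′ = 0.937567°; total 23.937567
  W ⇒ negate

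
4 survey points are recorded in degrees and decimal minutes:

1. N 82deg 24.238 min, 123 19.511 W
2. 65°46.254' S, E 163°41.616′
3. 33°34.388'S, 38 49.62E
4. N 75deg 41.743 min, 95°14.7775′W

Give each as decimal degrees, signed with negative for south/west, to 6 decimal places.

Point 1:
  Latitude: 24.238′ = 0.403967°; total 82.4039667
  N → positive
  λ: 19.511′ = 0.325183°; total 123.3251833
  W → negative
Point 2:
  Lat: 65 + 46.254/60 = 65.7709000
  hemisphere S, so the sign is −
  Longitude: 41.616′ = 0.693600°; total 163.6936000
  E → positive
Point 3:
  φ: 33 + 34.388/60 = 33.5731333
  S ⇒ negate
  Longitude: 38 + 49.62/60 = 38.8270000
  E ⇒ keep positive
Point 4:
  Lat: 75 + 41.743/60 = 75.6957167
  N ⇒ keep positive
  Longitude: 95 + 14.7775/60 = 95.2462917
  W → negative

1. 82.403967, -123.325183
2. -65.770900, 163.693600
3. -33.573133, 38.827000
4. 75.695717, -95.246292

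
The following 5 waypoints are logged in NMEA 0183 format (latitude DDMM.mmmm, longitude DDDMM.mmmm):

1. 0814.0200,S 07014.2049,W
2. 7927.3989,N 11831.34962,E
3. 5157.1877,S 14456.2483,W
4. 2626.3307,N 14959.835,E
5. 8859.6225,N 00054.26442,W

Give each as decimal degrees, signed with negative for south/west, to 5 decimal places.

1. -8.23367, -70.23675
2. 79.45665, 118.52249
3. -51.95313, -144.93747
4. 26.43885, 149.99725
5. 88.99371, -0.90441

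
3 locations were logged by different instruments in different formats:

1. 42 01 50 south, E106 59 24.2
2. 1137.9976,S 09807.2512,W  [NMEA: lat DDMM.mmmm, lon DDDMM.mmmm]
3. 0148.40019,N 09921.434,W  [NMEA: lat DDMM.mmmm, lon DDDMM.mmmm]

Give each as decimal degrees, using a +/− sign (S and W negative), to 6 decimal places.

1. -42.030556, 106.990056
2. -11.633293, -98.120853
3. 1.806670, -99.357233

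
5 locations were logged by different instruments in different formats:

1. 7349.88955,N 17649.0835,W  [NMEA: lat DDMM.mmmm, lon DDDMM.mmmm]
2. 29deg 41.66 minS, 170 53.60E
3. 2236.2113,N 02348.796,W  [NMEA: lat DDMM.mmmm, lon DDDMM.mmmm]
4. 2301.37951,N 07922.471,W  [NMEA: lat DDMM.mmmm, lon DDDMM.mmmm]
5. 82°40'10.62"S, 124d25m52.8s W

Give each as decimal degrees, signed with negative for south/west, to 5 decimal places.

Point 1:
  Latitude: degrees = first 2 digits = 73, minutes = 49.88955; 73 + 49.88955/60 = 73.831493
  N ⇒ keep positive
  λ: degrees = first 3 digits = 176, minutes = 49.0835; 176 + 49.0835/60 = 176.818058
  W ⇒ negate
Point 2:
  φ: 41.66′ = 0.694333°; total 29.694333
  S → negative
  λ: 170 + 53.6/60 = 170.893333
  E → positive
Point 3:
  Latitude: split at 2 digits → 22° and 36.2113′; 22 + 36.2113/60 = 22.603522
  N → positive
  Lon: degrees = first 3 digits = 23, minutes = 48.796; 23 + 48.796/60 = 23.813267
  W ⇒ negate
Point 4:
  φ: degrees = first 2 digits = 23, minutes = 1.37951; 23 + 1.37951/60 = 23.022992
  N ⇒ keep positive
  Lon: split at 3 digits → 079° and 22.471′; 79 + 22.471/60 = 79.374517
  W ⇒ negate
Point 5:
  Lat: 40′ + 10.62″ = 40.17700′; 82 + 40.17700/60 = 82.669617
  S ⇒ negate
  λ: 124 + 25/60 + 52.8/3600 = 124.431333
  W ⇒ negate

1. 73.83149, -176.81806
2. -29.69433, 170.89333
3. 22.60352, -23.81327
4. 23.02299, -79.37452
5. -82.66962, -124.43133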